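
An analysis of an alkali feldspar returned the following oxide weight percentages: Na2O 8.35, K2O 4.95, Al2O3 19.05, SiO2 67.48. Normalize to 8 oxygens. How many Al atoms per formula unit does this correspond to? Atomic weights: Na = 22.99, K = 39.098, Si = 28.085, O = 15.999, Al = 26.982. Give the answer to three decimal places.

Na2O: 8.35/61.979 = 0.13472 mol → 0.26944 mol Na, 0.13472 mol O.
K2O: 4.95/94.195 = 0.05255 mol → 0.10510 mol K, 0.05255 mol O.
Al2O3: 19.05/101.961 = 0.18684 mol → 0.37368 mol Al, 0.56052 mol O.
SiO2: 67.48/60.083 = 1.12311 mol → 1.12311 mol Si, 2.24622 mol O.
Total oxygen = 2.99401 mol. Normalization factor = 8/2.99401 = 2.67200.
Al per 8 O = 0.37368 × 2.67200 = 0.998.

0.998 Al apfu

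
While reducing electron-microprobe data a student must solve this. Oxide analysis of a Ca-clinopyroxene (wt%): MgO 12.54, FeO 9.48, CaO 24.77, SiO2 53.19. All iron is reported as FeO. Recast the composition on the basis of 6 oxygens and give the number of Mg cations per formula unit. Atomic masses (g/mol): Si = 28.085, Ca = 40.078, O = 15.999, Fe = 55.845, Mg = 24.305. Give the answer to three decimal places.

MgO (M=40.304): mol = 0.31114; Mg = 0.31114, O = 0.31114.
FeO (M=71.844): mol = 0.13195; Fe = 0.13195, O = 0.13195.
CaO (M=56.077): mol = 0.44171; Ca = 0.44171, O = 0.44171.
SiO2 (M=60.083): mol = 0.88528; Si = 0.88528, O = 1.77056.
ΣO = 2.65536; factor = 6/ΣO = 2.25958.
Mg apfu = 0.31114 × 2.25958 = 0.703.

0.703 Mg apfu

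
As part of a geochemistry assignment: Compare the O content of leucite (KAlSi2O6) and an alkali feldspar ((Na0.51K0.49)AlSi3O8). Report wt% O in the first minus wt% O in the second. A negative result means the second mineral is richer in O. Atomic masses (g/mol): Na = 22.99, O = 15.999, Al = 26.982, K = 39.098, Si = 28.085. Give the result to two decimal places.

M(KAlSi2O6) = 218.244 g/mol, so wt% O = 95.994/218.244 × 100 = 43.98%.
M((Na0.51K0.49)AlSi3O8) = 270.112 g/mol, so wt% O = 127.992/270.112 × 100 = 47.38%.
43.98 − 47.38 = -3.40 pp.

-3.40 percentage points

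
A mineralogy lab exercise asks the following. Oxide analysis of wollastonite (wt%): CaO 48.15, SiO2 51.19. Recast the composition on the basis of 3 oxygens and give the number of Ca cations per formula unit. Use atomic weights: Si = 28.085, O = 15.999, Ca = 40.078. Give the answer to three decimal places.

1.005 Ca apfu

CaO (M=56.077): mol = 0.85864; Ca = 0.85864, O = 0.85864.
SiO2 (M=60.083): mol = 0.85199; Si = 0.85199, O = 1.70398.
ΣO = 2.56262; factor = 3/ΣO = 1.17068.
Ca apfu = 0.85864 × 1.17068 = 1.005.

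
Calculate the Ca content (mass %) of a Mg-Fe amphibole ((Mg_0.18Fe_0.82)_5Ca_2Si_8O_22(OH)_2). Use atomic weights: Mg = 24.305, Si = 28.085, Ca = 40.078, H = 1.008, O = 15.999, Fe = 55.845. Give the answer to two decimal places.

M((Mg_0.18Fe_0.82)_5Ca_2Si_8O_22(OH)_2) = 941.667 g/mol.
Ca contributes 2 × 40.078 = 80.156 g per mole.
80.156/941.667 = 0.0851 → 8.51%.

8.51 mass %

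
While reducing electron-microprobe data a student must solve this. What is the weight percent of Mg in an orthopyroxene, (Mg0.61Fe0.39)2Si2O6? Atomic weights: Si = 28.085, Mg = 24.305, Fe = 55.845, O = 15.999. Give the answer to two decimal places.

Formula mass = 1.22·24.305 + 0.78·55.845 + 2·28.085 + 6·15.999 = 225.375 g/mol, of which 29.652 g is Mg.
So Mg makes up 29.652/225.375 = 0.1316 of the mass, i.e. 13.16%.

13.16 weight percent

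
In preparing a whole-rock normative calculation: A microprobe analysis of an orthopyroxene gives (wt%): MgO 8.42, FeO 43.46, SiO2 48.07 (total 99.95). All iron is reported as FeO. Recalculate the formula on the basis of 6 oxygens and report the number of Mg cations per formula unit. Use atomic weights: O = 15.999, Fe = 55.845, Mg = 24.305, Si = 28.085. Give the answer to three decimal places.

0.519 Mg apfu

8.42 wt% MgO ÷ 40.304 g/mol = 0.20891 mol, giving 0.20891 Mg and 0.20891 O.
43.46 wt% FeO ÷ 71.844 g/mol = 0.60492 mol, giving 0.60492 Fe and 0.60492 O.
48.07 wt% SiO2 ÷ 60.083 g/mol = 0.80006 mol, giving 0.80006 Si and 1.60012 O.
Oxygen sums to 2.41395; scaling by 6/2.41395 = 2.48555 puts the formula on 6 O.
Mg: 0.20891 × 2.48555 = 0.519 atoms per formula unit.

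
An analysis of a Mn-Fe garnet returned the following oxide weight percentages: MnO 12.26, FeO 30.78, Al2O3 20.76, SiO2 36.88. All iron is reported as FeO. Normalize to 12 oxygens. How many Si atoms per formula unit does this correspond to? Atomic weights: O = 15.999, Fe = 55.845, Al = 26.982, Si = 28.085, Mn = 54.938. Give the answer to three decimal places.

3.019 Si apfu

MnO: 12.26/70.937 = 0.17283 mol → 0.17283 mol Mn, 0.17283 mol O.
FeO: 30.78/71.844 = 0.42843 mol → 0.42843 mol Fe, 0.42843 mol O.
Al2O3: 20.76/101.961 = 0.20361 mol → 0.40722 mol Al, 0.61083 mol O.
SiO2: 36.88/60.083 = 0.61382 mol → 0.61382 mol Si, 1.22764 mol O.
Total oxygen = 2.43973 mol. Normalization factor = 12/2.43973 = 4.91858.
Si per 12 O = 0.61382 × 4.91858 = 3.019.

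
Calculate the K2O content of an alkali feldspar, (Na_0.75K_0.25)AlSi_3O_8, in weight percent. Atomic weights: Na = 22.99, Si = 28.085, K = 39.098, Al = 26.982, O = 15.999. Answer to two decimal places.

4.42 wt%

Molar mass of (Na_0.75K_0.25)AlSi_3O_8 = 0.75·22.99 + 0.25·39.098 + 1·26.982 + 3·28.085 + 8·15.999 = 266.246 g/mol.
Each formula unit contains 0.25 K, equivalent to 0.25/2 = 0.1250 mol K2O.
M(K2O) = 2×39.098 + 1×15.999 = 94.195 g/mol.
Mass of K2O per formula unit = 0.1250 × 94.195 = 11.774 g.
K2O wt% = 11.774 / 266.246 × 100 = 4.42%.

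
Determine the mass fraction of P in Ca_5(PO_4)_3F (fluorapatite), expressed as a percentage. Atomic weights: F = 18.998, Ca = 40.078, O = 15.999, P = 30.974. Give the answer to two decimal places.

18.43 wt%

Formula mass = 5*40.078 + 3*30.974 + 12*15.999 + 1*18.998 = 504.298 g/mol, of which 92.922 g is P.
So P makes up 92.922/504.298 = 0.1843 of the mass, i.e. 18.43%.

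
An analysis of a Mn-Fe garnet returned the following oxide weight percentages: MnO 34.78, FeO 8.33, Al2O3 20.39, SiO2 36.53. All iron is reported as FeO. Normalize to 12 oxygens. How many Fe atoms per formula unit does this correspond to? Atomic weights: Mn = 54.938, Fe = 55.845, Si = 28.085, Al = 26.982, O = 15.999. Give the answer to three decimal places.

34.78 wt% MnO ÷ 70.937 g/mol = 0.49029 mol, giving 0.49029 Mn and 0.49029 O.
8.33 wt% FeO ÷ 71.844 g/mol = 0.11595 mol, giving 0.11595 Fe and 0.11595 O.
20.39 wt% Al2O3 ÷ 101.961 g/mol = 0.19998 mol, giving 0.39996 Al and 0.59994 O.
36.53 wt% SiO2 ÷ 60.083 g/mol = 0.60799 mol, giving 0.60799 Si and 1.21598 O.
Oxygen sums to 2.42216; scaling by 12/2.42216 = 4.95426 puts the formula on 12 O.
Fe: 0.11595 × 4.95426 = 0.574 atoms per formula unit.

0.574 Fe apfu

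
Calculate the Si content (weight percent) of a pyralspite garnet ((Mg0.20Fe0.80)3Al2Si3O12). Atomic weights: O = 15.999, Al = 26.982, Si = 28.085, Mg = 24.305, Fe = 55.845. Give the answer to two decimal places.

17.60 weight percent

Formula mass = 0.60*24.305 + 2.40*55.845 + 2*26.982 + 3*28.085 + 12*15.999 = 478.818 g/mol, of which 84.255 g is Si.
So Si makes up 84.255/478.818 = 0.1760 of the mass, i.e. 17.60%.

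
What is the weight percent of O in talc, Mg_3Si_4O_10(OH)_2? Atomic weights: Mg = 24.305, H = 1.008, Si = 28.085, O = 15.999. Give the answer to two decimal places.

Molar mass of Mg_3Si_4O_10(OH)_2: 3*24.305 + 4*28.085 + 12*15.999 + 2*1.008 = 379.259 g/mol.
Mass of O per formula unit: 12 × 15.999 = 191.988 g.
Weight fraction O = 191.988 / 379.259 = 0.5062.

50.62 mass %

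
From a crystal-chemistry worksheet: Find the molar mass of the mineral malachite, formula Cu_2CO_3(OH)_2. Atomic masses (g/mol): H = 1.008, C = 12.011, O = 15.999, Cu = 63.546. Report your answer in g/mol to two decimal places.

The formula mass is the sum 2×63.546 + 1×12.011 + 5×15.999 + 2×1.008.

221.11 g/mol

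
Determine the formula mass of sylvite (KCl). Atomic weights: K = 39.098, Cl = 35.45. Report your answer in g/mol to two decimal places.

K: 1 × 39.098 = 39.0980
Cl: 1 × 35.45 = 35.4500
Summing the contributions gives the formula mass.

74.55 g/mol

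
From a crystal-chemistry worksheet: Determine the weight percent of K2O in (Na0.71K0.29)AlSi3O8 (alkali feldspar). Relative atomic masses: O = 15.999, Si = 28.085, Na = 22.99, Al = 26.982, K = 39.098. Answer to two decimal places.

Formula mass = 266.890 g/mol.
0.29 K → 0.1450 mol K2O per formula unit; M(K2O) = 94.195, so K2O mass = 13.658 g.
13.658/266.890 × 100 = 5.12 wt%.

5.12 wt%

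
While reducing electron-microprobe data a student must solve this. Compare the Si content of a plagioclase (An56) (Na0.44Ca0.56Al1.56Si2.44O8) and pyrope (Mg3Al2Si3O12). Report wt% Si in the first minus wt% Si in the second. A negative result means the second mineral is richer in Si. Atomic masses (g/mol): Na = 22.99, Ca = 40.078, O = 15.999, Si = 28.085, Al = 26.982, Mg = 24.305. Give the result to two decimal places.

Si in Na0.44Ca0.56Al1.56Si2.44O8: molar mass 271.171 g/mol; 2.44×28.085 = 68.527 g → 25.27 wt%.
Si in Mg3Al2Si3O12: molar mass 403.122 g/mol; 3×28.085 = 84.255 g → 20.90 wt%.
Difference = 25.27 − 20.90 = 4.37 percentage points.

4.37 percentage points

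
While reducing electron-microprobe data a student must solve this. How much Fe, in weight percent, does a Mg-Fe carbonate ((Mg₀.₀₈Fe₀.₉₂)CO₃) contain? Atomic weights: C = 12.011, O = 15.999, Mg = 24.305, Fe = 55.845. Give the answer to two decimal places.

45.33 weight percent

Molar mass of (Mg₀.₀₈Fe₀.₉₂)CO₃: 0.08*24.305 + 0.92*55.845 + 1*12.011 + 3*15.999 = 113.330 g/mol.
Mass of Fe per formula unit: 0.92 × 55.845 = 51.377 g.
Weight fraction Fe = 51.377 / 113.330 = 0.4533.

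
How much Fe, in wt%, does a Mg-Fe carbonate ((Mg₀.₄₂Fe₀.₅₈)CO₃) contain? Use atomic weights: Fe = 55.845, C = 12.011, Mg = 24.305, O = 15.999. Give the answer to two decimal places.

31.57 wt%

Molar mass of (Mg₀.₄₂Fe₀.₅₈)CO₃: 0.42×24.305 + 0.58×55.845 + 1×12.011 + 3×15.999 = 102.606 g/mol.
Mass of Fe per formula unit: 0.58 × 55.845 = 32.390 g.
Weight fraction Fe = 32.390 / 102.606 = 0.3157.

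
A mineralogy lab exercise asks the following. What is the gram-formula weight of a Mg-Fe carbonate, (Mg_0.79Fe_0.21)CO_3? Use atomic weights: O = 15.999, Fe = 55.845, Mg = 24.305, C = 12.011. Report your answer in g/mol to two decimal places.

M = 0.79(24.305) + 0.21(55.845) + 1(12.011) + 3(15.999)

90.94 g/mol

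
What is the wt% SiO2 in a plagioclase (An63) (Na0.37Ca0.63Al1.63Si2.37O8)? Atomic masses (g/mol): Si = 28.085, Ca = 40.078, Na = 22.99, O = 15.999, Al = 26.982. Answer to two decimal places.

52.30 wt%

Molar mass of Na0.37Ca0.63Al1.63Si2.37O8 = 0.37·22.99 + 0.63·40.078 + 1.63·26.982 + 2.37·28.085 + 8·15.999 = 272.290 g/mol.
Each formula unit contains 2.37 Si, equivalent to 2.37/1 = 2.3700 mol SiO2.
M(SiO2) = 1×28.085 + 2×15.999 = 60.083 g/mol.
Mass of SiO2 per formula unit = 2.3700 × 60.083 = 142.397 g.
SiO2 wt% = 142.397 / 272.290 × 100 = 52.30%.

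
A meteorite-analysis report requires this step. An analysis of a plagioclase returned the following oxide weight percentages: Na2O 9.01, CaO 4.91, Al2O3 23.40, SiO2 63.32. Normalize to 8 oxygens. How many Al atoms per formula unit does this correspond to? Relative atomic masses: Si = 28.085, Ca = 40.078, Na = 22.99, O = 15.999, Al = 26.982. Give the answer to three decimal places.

Na2O (M=61.979): mol = 0.14537; Na = 0.29074, O = 0.14537.
CaO (M=56.077): mol = 0.08756; Ca = 0.08756, O = 0.08756.
Al2O3 (M=101.961): mol = 0.22950; Al = 0.45900, O = 0.68850.
SiO2 (M=60.083): mol = 1.05388; Si = 1.05388, O = 2.10776.
ΣO = 3.02919; factor = 8/ΣO = 2.64097.
Al apfu = 0.45900 × 2.64097 = 1.212.

1.212 Al apfu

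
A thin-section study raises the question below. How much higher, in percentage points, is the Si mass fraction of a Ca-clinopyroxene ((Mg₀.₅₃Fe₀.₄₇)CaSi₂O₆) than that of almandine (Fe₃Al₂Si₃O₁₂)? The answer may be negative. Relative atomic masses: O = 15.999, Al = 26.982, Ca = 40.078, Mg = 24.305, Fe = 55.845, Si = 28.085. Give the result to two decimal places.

M((Mg₀.₅₃Fe₀.₄₇)CaSi₂O₆) = 231.371 g/mol, so wt% Si = 56.170/231.371 × 100 = 24.28%.
M(Fe₃Al₂Si₃O₁₂) = 497.742 g/mol, so wt% Si = 84.255/497.742 × 100 = 16.93%.
24.28 − 16.93 = 7.35 pp.

7.35 percentage points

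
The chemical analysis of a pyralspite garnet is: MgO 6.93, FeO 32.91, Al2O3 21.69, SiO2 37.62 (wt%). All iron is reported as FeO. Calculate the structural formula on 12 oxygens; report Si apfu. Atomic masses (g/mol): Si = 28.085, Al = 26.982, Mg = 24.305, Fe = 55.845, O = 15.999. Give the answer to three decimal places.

2.981 Si apfu

MgO: 6.93/40.304 = 0.17194 mol → 0.17194 mol Mg, 0.17194 mol O.
FeO: 32.91/71.844 = 0.45808 mol → 0.45808 mol Fe, 0.45808 mol O.
Al2O3: 21.69/101.961 = 0.21273 mol → 0.42546 mol Al, 0.63819 mol O.
SiO2: 37.62/60.083 = 0.62613 mol → 0.62613 mol Si, 1.25226 mol O.
Total oxygen = 2.52047 mol. Normalization factor = 12/2.52047 = 4.76102.
Si per 12 O = 0.62613 × 4.76102 = 2.981.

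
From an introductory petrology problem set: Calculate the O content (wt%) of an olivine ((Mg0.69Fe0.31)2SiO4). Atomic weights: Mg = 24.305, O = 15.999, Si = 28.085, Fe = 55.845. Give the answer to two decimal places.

39.94 wt%

M((Mg0.69Fe0.31)2SiO4) = 160.246 g/mol.
O contributes 4 × 15.999 = 63.996 g per mole.
63.996/160.246 = 0.3994 → 39.94%.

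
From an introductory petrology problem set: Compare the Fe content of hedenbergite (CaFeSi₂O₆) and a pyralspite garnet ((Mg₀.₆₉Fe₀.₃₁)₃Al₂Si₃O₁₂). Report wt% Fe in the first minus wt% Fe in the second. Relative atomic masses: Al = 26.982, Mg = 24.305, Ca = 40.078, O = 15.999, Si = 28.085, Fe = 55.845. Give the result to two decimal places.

Fe in CaFeSi₂O₆: molar mass 248.087 g/mol; 1×55.845 = 55.845 g → 22.51 wt%.
Fe in (Mg₀.₆₉Fe₀.₃₁)₃Al₂Si₃O₁₂: molar mass 432.454 g/mol; 0.93×55.845 = 51.936 g → 12.01 wt%.
Difference = 22.51 − 12.01 = 10.50 percentage points.

10.50 percentage points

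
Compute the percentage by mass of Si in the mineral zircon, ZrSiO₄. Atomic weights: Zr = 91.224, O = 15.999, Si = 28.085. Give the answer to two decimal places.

15.32 weight percent

M(ZrSiO₄) = 183.305 g/mol.
Si contributes 1 × 28.085 = 28.085 g per mole.
28.085/183.305 = 0.1532 → 15.32%.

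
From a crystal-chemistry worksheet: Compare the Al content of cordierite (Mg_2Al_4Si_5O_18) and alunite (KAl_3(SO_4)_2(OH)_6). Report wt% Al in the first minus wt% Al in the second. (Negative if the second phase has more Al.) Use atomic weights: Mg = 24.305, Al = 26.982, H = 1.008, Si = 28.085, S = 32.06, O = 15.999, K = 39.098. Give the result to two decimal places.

-1.09 percentage points

Al in Mg_2Al_4Si_5O_18: molar mass 584.945 g/mol; 4×26.982 = 107.928 g → 18.45 wt%.
Al in KAl_3(SO_4)_2(OH)_6: molar mass 414.198 g/mol; 3×26.982 = 80.946 g → 19.54 wt%.
Difference = 18.45 − 19.54 = -1.09 percentage points.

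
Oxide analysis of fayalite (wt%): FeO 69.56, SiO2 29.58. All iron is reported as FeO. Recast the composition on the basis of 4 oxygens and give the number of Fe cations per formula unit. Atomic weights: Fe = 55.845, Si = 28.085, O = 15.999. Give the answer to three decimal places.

1.983 Fe apfu

FeO (M=71.844): mol = 0.96821; Fe = 0.96821, O = 0.96821.
SiO2 (M=60.083): mol = 0.49232; Si = 0.49232, O = 0.98464.
ΣO = 1.95285; factor = 4/ΣO = 2.04829.
Fe apfu = 0.96821 × 2.04829 = 1.983.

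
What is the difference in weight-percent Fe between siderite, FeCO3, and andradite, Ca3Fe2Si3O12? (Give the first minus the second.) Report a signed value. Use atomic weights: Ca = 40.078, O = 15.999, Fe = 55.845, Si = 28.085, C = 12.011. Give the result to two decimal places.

26.22 percentage points

First mineral: 55.845 g Fe in 115.853 g formula = 48.20 wt% Fe.
Second mineral: 111.690 g Fe in 508.167 g formula = 21.98 wt% Fe.
48.20% − 21.98% gives a difference of 26.22 percentage points.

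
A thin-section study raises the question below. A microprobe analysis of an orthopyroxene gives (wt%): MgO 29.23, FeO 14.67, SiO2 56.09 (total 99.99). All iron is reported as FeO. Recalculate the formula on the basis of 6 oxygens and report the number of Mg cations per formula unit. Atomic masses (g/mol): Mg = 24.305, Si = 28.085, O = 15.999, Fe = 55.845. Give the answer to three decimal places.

29.23 wt% MgO ÷ 40.304 g/mol = 0.72524 mol, giving 0.72524 Mg and 0.72524 O.
14.67 wt% FeO ÷ 71.844 g/mol = 0.20419 mol, giving 0.20419 Fe and 0.20419 O.
56.09 wt% SiO2 ÷ 60.083 g/mol = 0.93354 mol, giving 0.93354 Si and 1.86708 O.
Oxygen sums to 2.79651; scaling by 6/2.79651 = 2.14553 puts the formula on 6 O.
Mg: 0.72524 × 2.14553 = 1.556 atoms per formula unit.

1.556 Mg apfu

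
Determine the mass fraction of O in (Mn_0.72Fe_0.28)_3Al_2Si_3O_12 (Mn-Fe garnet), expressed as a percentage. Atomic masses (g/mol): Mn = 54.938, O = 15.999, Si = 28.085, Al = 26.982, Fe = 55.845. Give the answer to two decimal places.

38.72 weight percent

M((Mn_0.72Fe_0.28)_3Al_2Si_3O_12) = 495.783 g/mol.
O contributes 12 × 15.999 = 191.988 g per mole.
191.988/495.783 = 0.3872 → 38.72%.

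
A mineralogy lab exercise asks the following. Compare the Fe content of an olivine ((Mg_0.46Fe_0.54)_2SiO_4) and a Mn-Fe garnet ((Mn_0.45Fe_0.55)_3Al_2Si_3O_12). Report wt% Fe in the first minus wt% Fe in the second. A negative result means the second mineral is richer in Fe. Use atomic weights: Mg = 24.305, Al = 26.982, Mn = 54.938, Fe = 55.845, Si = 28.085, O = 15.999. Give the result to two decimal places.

15.95 percentage points

Fe in (Mg_0.46Fe_0.54)_2SiO_4: molar mass 174.754 g/mol; 1.08×55.845 = 60.313 g → 34.51 wt%.
Fe in (Mn_0.45Fe_0.55)_3Al_2Si_3O_12: molar mass 496.518 g/mol; 1.65×55.845 = 92.144 g → 18.56 wt%.
Difference = 34.51 − 18.56 = 15.95 percentage points.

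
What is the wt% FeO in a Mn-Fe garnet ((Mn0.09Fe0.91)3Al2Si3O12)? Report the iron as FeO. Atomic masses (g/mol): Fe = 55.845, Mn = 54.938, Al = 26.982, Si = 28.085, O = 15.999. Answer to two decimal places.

39.42 wt%

Molar mass of (Mn0.09Fe0.91)3Al2Si3O12 = 0.27·54.938 + 2.73·55.845 + 2·26.982 + 3·28.085 + 12·15.999 = 497.497 g/mol.
Each formula unit contains 2.73 Fe, equivalent to 2.73/1 = 2.7300 mol FeO.
M(FeO) = 1×55.845 + 1×15.999 = 71.844 g/mol.
Mass of FeO per formula unit = 2.7300 × 71.844 = 196.134 g.
FeO wt% = 196.134 / 497.497 × 100 = 39.42%.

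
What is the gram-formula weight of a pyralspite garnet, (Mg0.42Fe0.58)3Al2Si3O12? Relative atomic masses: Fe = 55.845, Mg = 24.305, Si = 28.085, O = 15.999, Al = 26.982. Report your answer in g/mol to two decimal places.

M = 1.26·24.305 + 1.74·55.845 + 2·26.982 + 3·28.085 + 12·15.999

458.00 g/mol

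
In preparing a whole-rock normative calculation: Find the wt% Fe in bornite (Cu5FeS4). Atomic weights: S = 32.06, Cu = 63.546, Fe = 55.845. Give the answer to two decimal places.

11.13 weight percent

M(Cu5FeS4) = 501.815 g/mol.
Fe contributes 1 × 55.845 = 55.845 g per mole.
55.845/501.815 = 0.1113 → 11.13%.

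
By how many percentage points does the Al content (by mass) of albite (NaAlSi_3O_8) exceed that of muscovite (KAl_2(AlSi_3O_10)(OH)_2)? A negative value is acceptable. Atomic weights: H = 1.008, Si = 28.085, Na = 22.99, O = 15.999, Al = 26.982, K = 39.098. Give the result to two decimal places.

First mineral: 26.982 g Al in 262.219 g formula = 10.29 wt% Al.
Second mineral: 80.946 g Al in 398.303 g formula = 20.32 wt% Al.
10.29% − 20.32% gives a difference of -10.03 percentage points.

-10.03 percentage points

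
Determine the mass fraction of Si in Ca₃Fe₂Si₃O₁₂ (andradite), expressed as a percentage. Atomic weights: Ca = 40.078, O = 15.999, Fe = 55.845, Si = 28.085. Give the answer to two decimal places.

16.58 wt%

Formula mass = 3*40.078 + 2*55.845 + 3*28.085 + 12*15.999 = 508.167 g/mol, of which 84.255 g is Si.
So Si makes up 84.255/508.167 = 0.1658 of the mass, i.e. 16.58%.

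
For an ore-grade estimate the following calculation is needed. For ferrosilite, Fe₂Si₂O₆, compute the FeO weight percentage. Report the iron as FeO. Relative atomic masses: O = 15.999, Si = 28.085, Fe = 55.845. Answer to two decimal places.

54.46 wt%

Molar mass of Fe₂Si₂O₆ = 2·55.845 + 2·28.085 + 6·15.999 = 263.854 g/mol.
Each formula unit contains 2 Fe, equivalent to 2/1 = 2.0000 mol FeO.
M(FeO) = 1×55.845 + 1×15.999 = 71.844 g/mol.
Mass of FeO per formula unit = 2.0000 × 71.844 = 143.688 g.
FeO wt% = 143.688 / 263.854 × 100 = 54.46%.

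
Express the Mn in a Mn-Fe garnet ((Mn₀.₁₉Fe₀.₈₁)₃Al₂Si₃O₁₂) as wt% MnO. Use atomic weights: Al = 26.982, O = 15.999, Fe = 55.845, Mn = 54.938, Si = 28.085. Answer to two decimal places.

8.13 wt%

Molar mass of (Mn₀.₁₉Fe₀.₈₁)₃Al₂Si₃O₁₂ = 0.57·54.938 + 2.43·55.845 + 2·26.982 + 3·28.085 + 12·15.999 = 497.225 g/mol.
Each formula unit contains 0.57 Mn, equivalent to 0.57/1 = 0.5700 mol MnO.
M(MnO) = 1×54.938 + 1×15.999 = 70.937 g/mol.
Mass of MnO per formula unit = 0.5700 × 70.937 = 40.434 g.
MnO wt% = 40.434 / 497.225 × 100 = 8.13%.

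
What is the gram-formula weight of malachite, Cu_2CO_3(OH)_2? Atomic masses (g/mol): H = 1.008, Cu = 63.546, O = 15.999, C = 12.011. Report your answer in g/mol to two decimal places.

221.11 g/mol

Cu: 2 × 63.546 = 127.0920
C: 1 × 12.011 = 12.0110
O: 5 × 15.999 = 79.9950
H: 2 × 1.008 = 2.0160
Summing the contributions gives the formula mass.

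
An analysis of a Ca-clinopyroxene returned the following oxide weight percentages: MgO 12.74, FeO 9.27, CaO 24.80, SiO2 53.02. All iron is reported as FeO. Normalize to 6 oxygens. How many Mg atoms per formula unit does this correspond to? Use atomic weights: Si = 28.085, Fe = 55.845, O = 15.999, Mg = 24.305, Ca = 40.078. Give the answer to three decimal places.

0.715 Mg apfu

MgO: 12.74/40.304 = 0.31610 mol → 0.31610 mol Mg, 0.31610 mol O.
FeO: 9.27/71.844 = 0.12903 mol → 0.12903 mol Fe, 0.12903 mol O.
CaO: 24.80/56.077 = 0.44225 mol → 0.44225 mol Ca, 0.44225 mol O.
SiO2: 53.02/60.083 = 0.88245 mol → 0.88245 mol Si, 1.76490 mol O.
Total oxygen = 2.65228 mol. Normalization factor = 6/2.65228 = 2.26220.
Mg per 6 O = 0.31610 × 2.26220 = 0.715.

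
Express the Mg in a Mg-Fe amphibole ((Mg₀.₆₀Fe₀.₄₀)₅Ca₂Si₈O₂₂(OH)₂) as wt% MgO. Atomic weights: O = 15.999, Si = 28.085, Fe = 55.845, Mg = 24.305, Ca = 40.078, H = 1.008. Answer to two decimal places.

Formula mass = 875.433 g/mol.
3 Mg → 3.0000 mol MgO per formula unit; M(MgO) = 40.304, so MgO mass = 120.912 g.
120.912/875.433 × 100 = 13.81 wt%.

13.81 wt%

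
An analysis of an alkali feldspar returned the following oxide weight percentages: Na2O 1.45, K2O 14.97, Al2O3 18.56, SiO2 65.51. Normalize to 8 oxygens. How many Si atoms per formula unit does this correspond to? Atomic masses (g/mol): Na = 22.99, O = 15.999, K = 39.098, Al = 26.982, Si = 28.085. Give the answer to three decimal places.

2.998 Si apfu

1.45 wt% Na2O ÷ 61.979 g/mol = 0.02340 mol, giving 0.04680 Na and 0.02340 O.
14.97 wt% K2O ÷ 94.195 g/mol = 0.15893 mol, giving 0.31786 K and 0.15893 O.
18.56 wt% Al2O3 ÷ 101.961 g/mol = 0.18203 mol, giving 0.36406 Al and 0.54609 O.
65.51 wt% SiO2 ÷ 60.083 g/mol = 1.09033 mol, giving 1.09033 Si and 2.18066 O.
Oxygen sums to 2.90908; scaling by 8/2.90908 = 2.75001 puts the formula on 8 O.
Si: 1.09033 × 2.75001 = 2.998 atoms per formula unit.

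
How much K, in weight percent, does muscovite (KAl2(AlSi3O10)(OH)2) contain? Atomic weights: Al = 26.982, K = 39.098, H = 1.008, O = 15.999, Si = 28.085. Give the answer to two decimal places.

Formula mass = 1*39.098 + 3*26.982 + 3*28.085 + 12*15.999 + 2*1.008 = 398.303 g/mol, of which 39.098 g is K.
So K makes up 39.098/398.303 = 0.0982 of the mass, i.e. 9.82%.

9.82 weight percent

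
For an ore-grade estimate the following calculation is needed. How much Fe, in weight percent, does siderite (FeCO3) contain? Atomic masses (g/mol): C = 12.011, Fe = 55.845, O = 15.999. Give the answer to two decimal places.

48.20 weight percent

M(FeCO3) = 115.853 g/mol.
Fe contributes 1 × 55.845 = 55.845 g per mole.
55.845/115.853 = 0.4820 → 48.20%.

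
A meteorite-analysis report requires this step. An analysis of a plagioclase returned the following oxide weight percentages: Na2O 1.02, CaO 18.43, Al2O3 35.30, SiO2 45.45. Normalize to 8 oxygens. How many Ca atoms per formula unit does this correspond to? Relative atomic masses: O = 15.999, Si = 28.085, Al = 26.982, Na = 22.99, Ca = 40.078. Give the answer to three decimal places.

Na2O: 1.02/61.979 = 0.01646 mol → 0.03292 mol Na, 0.01646 mol O.
CaO: 18.43/56.077 = 0.32866 mol → 0.32866 mol Ca, 0.32866 mol O.
Al2O3: 35.30/101.961 = 0.34621 mol → 0.69242 mol Al, 1.03863 mol O.
SiO2: 45.45/60.083 = 0.75645 mol → 0.75645 mol Si, 1.51290 mol O.
Total oxygen = 2.89665 mol. Normalization factor = 8/2.89665 = 2.76181.
Ca per 8 O = 0.32866 × 2.76181 = 0.908.

0.908 Ca apfu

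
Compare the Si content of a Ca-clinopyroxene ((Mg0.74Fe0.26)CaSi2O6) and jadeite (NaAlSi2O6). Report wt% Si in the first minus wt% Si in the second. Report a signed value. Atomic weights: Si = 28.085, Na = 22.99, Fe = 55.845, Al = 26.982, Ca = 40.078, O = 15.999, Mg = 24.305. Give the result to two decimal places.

First mineral: 56.170 g Si in 224.747 g formula = 24.99 wt% Si.
Second mineral: 56.170 g Si in 202.136 g formula = 27.79 wt% Si.
24.99% − 27.79% gives a difference of -2.80 percentage points.

-2.80 percentage points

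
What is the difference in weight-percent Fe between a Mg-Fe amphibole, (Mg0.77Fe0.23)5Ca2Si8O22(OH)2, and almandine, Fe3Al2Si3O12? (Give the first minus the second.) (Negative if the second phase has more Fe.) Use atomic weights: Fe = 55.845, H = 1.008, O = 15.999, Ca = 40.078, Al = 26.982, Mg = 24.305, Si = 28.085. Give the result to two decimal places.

M((Mg0.77Fe0.23)5Ca2Si8O22(OH)2) = 848.624 g/mol, so wt% Fe = 64.222/848.624 × 100 = 7.57%.
M(Fe3Al2Si3O12) = 497.742 g/mol, so wt% Fe = 167.535/497.742 × 100 = 33.66%.
7.57 − 33.66 = -26.09 pp.

-26.09 percentage points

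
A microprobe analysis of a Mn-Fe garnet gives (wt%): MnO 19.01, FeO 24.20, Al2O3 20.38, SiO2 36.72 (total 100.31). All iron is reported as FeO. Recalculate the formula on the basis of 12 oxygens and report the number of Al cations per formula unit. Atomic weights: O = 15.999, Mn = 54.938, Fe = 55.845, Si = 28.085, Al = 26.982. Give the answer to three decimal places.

MnO: 19.01/70.937 = 0.26798 mol → 0.26798 mol Mn, 0.26798 mol O.
FeO: 24.20/71.844 = 0.33684 mol → 0.33684 mol Fe, 0.33684 mol O.
Al2O3: 20.38/101.961 = 0.19988 mol → 0.39976 mol Al, 0.59964 mol O.
SiO2: 36.72/60.083 = 0.61115 mol → 0.61115 mol Si, 1.22230 mol O.
Total oxygen = 2.42676 mol. Normalization factor = 12/2.42676 = 4.94486.
Al per 12 O = 0.39976 × 4.94486 = 1.977.

1.977 Al apfu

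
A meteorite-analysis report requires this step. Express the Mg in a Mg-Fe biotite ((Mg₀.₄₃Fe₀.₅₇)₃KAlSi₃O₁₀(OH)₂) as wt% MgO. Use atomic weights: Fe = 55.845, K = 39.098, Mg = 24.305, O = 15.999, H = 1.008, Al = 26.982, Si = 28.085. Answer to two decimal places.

M((Mg₀.₄₃Fe₀.₅₇)₃KAlSi₃O₁₀(OH)₂) = 471.187 g/mol; M(MgO) = 40.304 g/mol.
Moles MgO per formula unit = 1.29 Mg ÷ 1 = 1.2900.
MgO fraction = (1.2900 × 40.304) / 471.187 = 51.992/471.187 = 0.1103.

11.03 wt%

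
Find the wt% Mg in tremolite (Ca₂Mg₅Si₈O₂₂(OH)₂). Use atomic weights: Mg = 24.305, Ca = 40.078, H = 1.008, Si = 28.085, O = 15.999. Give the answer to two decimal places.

Molar mass of Ca₂Mg₅Si₈O₂₂(OH)₂: 2*40.078 + 5*24.305 + 8*28.085 + 24*15.999 + 2*1.008 = 812.353 g/mol.
Mass of Mg per formula unit: 5 × 24.305 = 121.525 g.
Weight fraction Mg = 121.525 / 812.353 = 0.1496.

14.96 weight percent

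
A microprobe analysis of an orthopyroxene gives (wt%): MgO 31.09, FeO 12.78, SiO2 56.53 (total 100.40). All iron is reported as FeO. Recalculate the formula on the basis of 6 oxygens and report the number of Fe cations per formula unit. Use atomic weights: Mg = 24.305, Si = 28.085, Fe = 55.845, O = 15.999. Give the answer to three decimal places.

0.377 Fe apfu

31.09 wt% MgO ÷ 40.304 g/mol = 0.77139 mol, giving 0.77139 Mg and 0.77139 O.
12.78 wt% FeO ÷ 71.844 g/mol = 0.17789 mol, giving 0.17789 Fe and 0.17789 O.
56.53 wt% SiO2 ÷ 60.083 g/mol = 0.94087 mol, giving 0.94087 Si and 1.88174 O.
Oxygen sums to 2.83102; scaling by 6/2.83102 = 2.11938 puts the formula on 6 O.
Fe: 0.17789 × 2.11938 = 0.377 atoms per formula unit.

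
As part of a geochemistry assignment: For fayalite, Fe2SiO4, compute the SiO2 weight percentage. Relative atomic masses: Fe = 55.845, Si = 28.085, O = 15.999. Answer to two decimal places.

Molar mass of Fe2SiO4 = 2×55.845 + 1×28.085 + 4×15.999 = 203.771 g/mol.
Each formula unit contains 1 Si, equivalent to 1/1 = 1.0000 mol SiO2.
M(SiO2) = 1×28.085 + 2×15.999 = 60.083 g/mol.
Mass of SiO2 per formula unit = 1.0000 × 60.083 = 60.083 g.
SiO2 wt% = 60.083 / 203.771 × 100 = 29.49%.

29.49 wt%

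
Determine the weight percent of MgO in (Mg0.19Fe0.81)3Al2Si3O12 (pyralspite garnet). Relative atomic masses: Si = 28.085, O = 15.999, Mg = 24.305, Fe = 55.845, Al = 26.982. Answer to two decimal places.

4.79 wt%

Molar mass of (Mg0.19Fe0.81)3Al2Si3O12 = 0.57·24.305 + 2.43·55.845 + 2·26.982 + 3·28.085 + 12·15.999 = 479.764 g/mol.
Each formula unit contains 0.57 Mg, equivalent to 0.57/1 = 0.5700 mol MgO.
M(MgO) = 1×24.305 + 1×15.999 = 40.304 g/mol.
Mass of MgO per formula unit = 0.5700 × 40.304 = 22.973 g.
MgO wt% = 22.973 / 479.764 × 100 = 4.79%.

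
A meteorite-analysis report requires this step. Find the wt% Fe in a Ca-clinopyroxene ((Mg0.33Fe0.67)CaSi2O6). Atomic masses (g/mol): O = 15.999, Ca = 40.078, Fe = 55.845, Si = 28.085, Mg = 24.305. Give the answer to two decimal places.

15.74 wt%

Formula mass = 0.33*24.305 + 0.67*55.845 + 1*40.078 + 2*28.085 + 6*15.999 = 237.679 g/mol, of which 37.416 g is Fe.
So Fe makes up 37.416/237.679 = 0.1574 of the mass, i.e. 15.74%.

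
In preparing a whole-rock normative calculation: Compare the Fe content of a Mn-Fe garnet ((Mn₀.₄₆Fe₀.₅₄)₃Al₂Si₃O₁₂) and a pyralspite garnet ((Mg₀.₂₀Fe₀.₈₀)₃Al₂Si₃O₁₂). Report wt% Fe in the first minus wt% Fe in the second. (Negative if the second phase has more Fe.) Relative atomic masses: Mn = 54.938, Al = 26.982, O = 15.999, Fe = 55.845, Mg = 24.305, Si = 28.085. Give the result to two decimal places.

-9.77 percentage points

M((Mn₀.₄₆Fe₀.₅₄)₃Al₂Si₃O₁₂) = 496.490 g/mol, so wt% Fe = 90.469/496.490 × 100 = 18.22%.
M((Mg₀.₂₀Fe₀.₈₀)₃Al₂Si₃O₁₂) = 478.818 g/mol, so wt% Fe = 134.028/478.818 × 100 = 27.99%.
18.22 − 27.99 = -9.77 pp.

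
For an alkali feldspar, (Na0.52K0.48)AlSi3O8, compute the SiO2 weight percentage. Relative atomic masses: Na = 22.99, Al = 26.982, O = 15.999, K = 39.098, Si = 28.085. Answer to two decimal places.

66.77 wt%

Formula mass = 269.951 g/mol.
3 Si → 3.0000 mol SiO2 per formula unit; M(SiO2) = 60.083, so SiO2 mass = 180.249 g.
180.249/269.951 × 100 = 66.77 wt%.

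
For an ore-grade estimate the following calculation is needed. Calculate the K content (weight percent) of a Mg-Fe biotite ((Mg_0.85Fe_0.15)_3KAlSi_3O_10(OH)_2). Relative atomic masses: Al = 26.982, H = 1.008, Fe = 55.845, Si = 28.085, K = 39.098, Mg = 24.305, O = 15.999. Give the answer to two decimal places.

Molar mass of (Mg_0.85Fe_0.15)_3KAlSi_3O_10(OH)_2: 2.55×24.305 + 0.45×55.845 + 1×39.098 + 1×26.982 + 3×28.085 + 12×15.999 + 2×1.008 = 431.447 g/mol.
Mass of K per formula unit: 1 × 39.098 = 39.098 g.
Weight fraction K = 39.098 / 431.447 = 0.0906.

9.06 weight percent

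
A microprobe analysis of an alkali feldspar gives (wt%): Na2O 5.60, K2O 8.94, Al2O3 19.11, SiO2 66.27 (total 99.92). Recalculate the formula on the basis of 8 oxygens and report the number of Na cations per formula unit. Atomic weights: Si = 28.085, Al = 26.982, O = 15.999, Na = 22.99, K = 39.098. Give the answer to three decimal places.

0.489 Na apfu

5.60 wt% Na2O ÷ 61.979 g/mol = 0.09035 mol, giving 0.18070 Na and 0.09035 O.
8.94 wt% K2O ÷ 94.195 g/mol = 0.09491 mol, giving 0.18982 K and 0.09491 O.
19.11 wt% Al2O3 ÷ 101.961 g/mol = 0.18742 mol, giving 0.37484 Al and 0.56226 O.
66.27 wt% SiO2 ÷ 60.083 g/mol = 1.10297 mol, giving 1.10297 Si and 2.20594 O.
Oxygen sums to 2.95346; scaling by 8/2.95346 = 2.70869 puts the formula on 8 O.
Na: 0.18070 × 2.70869 = 0.489 atoms per formula unit.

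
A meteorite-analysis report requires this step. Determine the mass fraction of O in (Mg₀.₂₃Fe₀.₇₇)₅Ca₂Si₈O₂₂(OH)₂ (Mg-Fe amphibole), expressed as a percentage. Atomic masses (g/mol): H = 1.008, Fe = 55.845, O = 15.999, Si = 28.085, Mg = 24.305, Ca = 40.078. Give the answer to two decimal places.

Formula mass = 1.15×24.305 + 3.85×55.845 + 2×40.078 + 8×28.085 + 24×15.999 + 2×1.008 = 933.782 g/mol, of which 383.976 g is O.
So O makes up 383.976/933.782 = 0.4112 of the mass, i.e. 41.12%.

41.12 mass %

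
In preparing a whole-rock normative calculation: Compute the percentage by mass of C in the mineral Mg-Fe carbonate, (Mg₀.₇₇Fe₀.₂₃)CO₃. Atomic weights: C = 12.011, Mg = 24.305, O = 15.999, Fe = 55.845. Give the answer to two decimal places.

M((Mg₀.₇₇Fe₀.₂₃)CO₃) = 91.567 g/mol.
C contributes 1 × 12.011 = 12.011 g per mole.
12.011/91.567 = 0.1312 → 13.12%.

13.12 mass %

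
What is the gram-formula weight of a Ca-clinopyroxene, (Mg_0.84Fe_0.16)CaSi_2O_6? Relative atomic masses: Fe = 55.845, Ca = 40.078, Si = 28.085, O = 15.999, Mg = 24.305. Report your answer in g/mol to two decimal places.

The formula mass is the sum 0.84*24.305 + 0.16*55.845 + 1*40.078 + 2*28.085 + 6*15.999.

221.59 g/mol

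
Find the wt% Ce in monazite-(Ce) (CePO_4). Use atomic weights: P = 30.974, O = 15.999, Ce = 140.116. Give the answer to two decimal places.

M(CePO_4) = 235.086 g/mol.
Ce contributes 1 × 140.116 = 140.116 g per mole.
140.116/235.086 = 0.5960 → 59.60%.

59.60 wt%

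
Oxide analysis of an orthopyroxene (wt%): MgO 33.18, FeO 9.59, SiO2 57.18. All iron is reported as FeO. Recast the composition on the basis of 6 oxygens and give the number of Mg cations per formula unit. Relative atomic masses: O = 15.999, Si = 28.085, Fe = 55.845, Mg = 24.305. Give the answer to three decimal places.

1.727 Mg apfu

MgO: 33.18/40.304 = 0.82324 mol → 0.82324 mol Mg, 0.82324 mol O.
FeO: 9.59/71.844 = 0.13348 mol → 0.13348 mol Fe, 0.13348 mol O.
SiO2: 57.18/60.083 = 0.95168 mol → 0.95168 mol Si, 1.90336 mol O.
Total oxygen = 2.86008 mol. Normalization factor = 6/2.86008 = 2.09784.
Mg per 6 O = 0.82324 × 2.09784 = 1.727.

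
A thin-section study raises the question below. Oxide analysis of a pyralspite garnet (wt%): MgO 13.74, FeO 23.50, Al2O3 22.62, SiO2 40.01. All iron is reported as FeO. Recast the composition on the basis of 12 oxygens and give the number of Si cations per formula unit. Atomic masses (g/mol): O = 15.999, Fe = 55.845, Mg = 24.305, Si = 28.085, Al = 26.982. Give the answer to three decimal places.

2.998 Si apfu

MgO: 13.74/40.304 = 0.34091 mol → 0.34091 mol Mg, 0.34091 mol O.
FeO: 23.50/71.844 = 0.32710 mol → 0.32710 mol Fe, 0.32710 mol O.
Al2O3: 22.62/101.961 = 0.22185 mol → 0.44370 mol Al, 0.66555 mol O.
SiO2: 40.01/60.083 = 0.66591 mol → 0.66591 mol Si, 1.33182 mol O.
Total oxygen = 2.66538 mol. Normalization factor = 12/2.66538 = 4.50217.
Si per 12 O = 0.66591 × 4.50217 = 2.998.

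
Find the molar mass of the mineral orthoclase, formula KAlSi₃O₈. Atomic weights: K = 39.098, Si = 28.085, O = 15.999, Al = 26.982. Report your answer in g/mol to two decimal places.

K: 1 × 39.098 = 39.0980
Al: 1 × 26.982 = 26.9820
Si: 3 × 28.085 = 84.2550
O: 8 × 15.999 = 127.9920
Summing the contributions gives the formula mass.

278.33 g/mol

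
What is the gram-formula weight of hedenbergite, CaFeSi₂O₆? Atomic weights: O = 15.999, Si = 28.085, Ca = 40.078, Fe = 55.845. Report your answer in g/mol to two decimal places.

M = 1*40.078 + 1*55.845 + 2*28.085 + 6*15.999

248.09 g/mol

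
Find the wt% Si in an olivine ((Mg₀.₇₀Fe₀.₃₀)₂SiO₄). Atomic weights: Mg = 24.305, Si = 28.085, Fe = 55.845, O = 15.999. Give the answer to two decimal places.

Molar mass of (Mg₀.₇₀Fe₀.₃₀)₂SiO₄: 1.40*24.305 + 0.60*55.845 + 1*28.085 + 4*15.999 = 159.615 g/mol.
Mass of Si per formula unit: 1 × 28.085 = 28.085 g.
Weight fraction Si = 28.085 / 159.615 = 0.1760.

17.60 weight percent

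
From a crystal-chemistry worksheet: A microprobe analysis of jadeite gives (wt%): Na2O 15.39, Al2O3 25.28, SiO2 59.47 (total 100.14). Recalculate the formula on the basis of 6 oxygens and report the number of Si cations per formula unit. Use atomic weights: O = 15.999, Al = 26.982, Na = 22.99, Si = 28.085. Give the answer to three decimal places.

15.39 wt% Na2O ÷ 61.979 g/mol = 0.24831 mol, giving 0.49662 Na and 0.24831 O.
25.28 wt% Al2O3 ÷ 101.961 g/mol = 0.24794 mol, giving 0.49588 Al and 0.74382 O.
59.47 wt% SiO2 ÷ 60.083 g/mol = 0.98980 mol, giving 0.98980 Si and 1.97960 O.
Oxygen sums to 2.97173; scaling by 6/2.97173 = 2.01903 puts the formula on 6 O.
Si: 0.98980 × 2.01903 = 1.998 atoms per formula unit.

1.998 Si apfu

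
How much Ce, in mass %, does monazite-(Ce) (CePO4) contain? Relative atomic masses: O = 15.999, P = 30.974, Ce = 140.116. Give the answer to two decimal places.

59.60 mass %

M(CePO4) = 235.086 g/mol.
Ce contributes 1 × 140.116 = 140.116 g per mole.
140.116/235.086 = 0.5960 → 59.60%.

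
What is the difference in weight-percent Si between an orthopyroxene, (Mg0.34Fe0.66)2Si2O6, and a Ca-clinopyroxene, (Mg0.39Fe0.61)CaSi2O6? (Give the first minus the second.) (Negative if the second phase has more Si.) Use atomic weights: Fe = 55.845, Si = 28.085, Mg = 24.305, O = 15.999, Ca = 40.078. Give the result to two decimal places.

-0.65 percentage points

Si in (Mg0.34Fe0.66)2Si2O6: molar mass 242.407 g/mol; 2×28.085 = 56.170 g → 23.17 wt%.
Si in (Mg0.39Fe0.61)CaSi2O6: molar mass 235.786 g/mol; 2×28.085 = 56.170 g → 23.82 wt%.
Difference = 23.17 − 23.82 = -0.65 percentage points.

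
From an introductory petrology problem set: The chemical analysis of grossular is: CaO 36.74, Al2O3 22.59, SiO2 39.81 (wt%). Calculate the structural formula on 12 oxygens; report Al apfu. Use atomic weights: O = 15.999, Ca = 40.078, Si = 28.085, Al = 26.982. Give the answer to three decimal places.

2.010 Al apfu

CaO: 36.74/56.077 = 0.65517 mol → 0.65517 mol Ca, 0.65517 mol O.
Al2O3: 22.59/101.961 = 0.22156 mol → 0.44312 mol Al, 0.66468 mol O.
SiO2: 39.81/60.083 = 0.66258 mol → 0.66258 mol Si, 1.32516 mol O.
Total oxygen = 2.64501 mol. Normalization factor = 12/2.64501 = 4.53684.
Al per 12 O = 0.44312 × 4.53684 = 2.010.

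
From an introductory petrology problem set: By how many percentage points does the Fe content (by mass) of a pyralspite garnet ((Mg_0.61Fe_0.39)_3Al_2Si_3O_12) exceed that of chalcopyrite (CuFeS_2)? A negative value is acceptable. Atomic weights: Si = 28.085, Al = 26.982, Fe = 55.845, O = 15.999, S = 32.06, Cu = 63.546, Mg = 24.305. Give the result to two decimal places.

-15.58 percentage points

First mineral: 65.339 g Fe in 440.024 g formula = 14.85 wt% Fe.
Second mineral: 55.845 g Fe in 183.511 g formula = 30.43 wt% Fe.
14.85% − 30.43% gives a difference of -15.58 percentage points.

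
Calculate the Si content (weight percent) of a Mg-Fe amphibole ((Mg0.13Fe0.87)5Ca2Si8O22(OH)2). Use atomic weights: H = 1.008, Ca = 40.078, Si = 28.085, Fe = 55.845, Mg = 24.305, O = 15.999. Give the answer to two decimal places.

23.66 weight percent

Formula mass = 0.65×24.305 + 4.35×55.845 + 2×40.078 + 8×28.085 + 24×15.999 + 2×1.008 = 949.552 g/mol, of which 224.680 g is Si.
So Si makes up 224.680/949.552 = 0.2366 of the mass, i.e. 23.66%.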